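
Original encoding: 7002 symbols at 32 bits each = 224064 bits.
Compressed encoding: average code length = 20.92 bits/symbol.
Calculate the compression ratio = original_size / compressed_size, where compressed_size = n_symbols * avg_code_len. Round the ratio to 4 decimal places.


original_size = n_symbols * orig_bits = 7002 * 32 = 224064 bits
compressed_size = n_symbols * avg_code_len = 7002 * 20.92 = 146481.84 bits
ratio = original_size / compressed_size = 224064 / 146481.84 = 1.5296

Compression ratio = 1.5296


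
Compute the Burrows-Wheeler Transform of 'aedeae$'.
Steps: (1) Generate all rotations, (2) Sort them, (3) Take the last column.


Rotations (sorted):
  0: $aedeae -> last char: e
  1: ae$aede -> last char: e
  2: aedeae$ -> last char: $
  3: deae$ae -> last char: e
  4: e$aedea -> last char: a
  5: eae$aed -> last char: d
  6: edeae$a -> last char: a


BWT = ee$eada


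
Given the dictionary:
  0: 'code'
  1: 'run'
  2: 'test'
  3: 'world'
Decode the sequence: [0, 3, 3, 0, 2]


Look up each index in the dictionary:
  0 -> 'code'
  3 -> 'world'
  3 -> 'world'
  0 -> 'code'
  2 -> 'test'

Decoded: "code world world code test"


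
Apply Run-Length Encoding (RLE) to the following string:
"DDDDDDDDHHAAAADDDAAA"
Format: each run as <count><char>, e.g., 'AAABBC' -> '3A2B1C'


Scanning runs left to right:
  i=0: run of 'D' x 8 -> '8D'
  i=8: run of 'H' x 2 -> '2H'
  i=10: run of 'A' x 4 -> '4A'
  i=14: run of 'D' x 3 -> '3D'
  i=17: run of 'A' x 3 -> '3A'

RLE = 8D2H4A3D3A


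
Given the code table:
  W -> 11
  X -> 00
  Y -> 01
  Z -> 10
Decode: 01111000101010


Decoding:
01 -> Y
11 -> W
10 -> Z
00 -> X
10 -> Z
10 -> Z
10 -> Z


Result: YWZXZZZ


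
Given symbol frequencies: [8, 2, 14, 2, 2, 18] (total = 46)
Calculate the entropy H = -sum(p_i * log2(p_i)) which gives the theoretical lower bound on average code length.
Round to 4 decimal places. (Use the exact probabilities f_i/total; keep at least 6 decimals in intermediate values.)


Per-symbol terms -p_i * log2(p_i) with p_i = f_i/46:
  p = 8/46 = 0.173913: log2(p) = -2.523562, -p*log2(p) = 0.438880
  p = 2/46 = 0.043478: log2(p) = -4.523562, -p*log2(p) = 0.196677
  p = 14/46 = 0.304348: log2(p) = -1.716207, -p*log2(p) = 0.522324
  p = 2/46 = 0.043478: log2(p) = -4.523562, -p*log2(p) = 0.196677
  p = 2/46 = 0.043478: log2(p) = -4.523562, -p*log2(p) = 0.196677
  p = 18/46 = 0.391304: log2(p) = -1.353637, -p*log2(p) = 0.529684
H = 0.438880 + 0.196677 + 0.522324 + 0.196677 + 0.196677 + 0.529684 = 2.080919

H = 2.0809 bits/symbol


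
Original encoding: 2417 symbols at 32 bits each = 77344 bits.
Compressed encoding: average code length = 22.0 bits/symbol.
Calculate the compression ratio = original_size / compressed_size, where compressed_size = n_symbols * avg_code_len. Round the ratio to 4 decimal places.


original_size = n_symbols * orig_bits = 2417 * 32 = 77344 bits
compressed_size = n_symbols * avg_code_len = 2417 * 22.0 = 53174.0 bits
ratio = original_size / compressed_size = 77344 / 53174.0 = 1.4545

Compression ratio = 1.4545


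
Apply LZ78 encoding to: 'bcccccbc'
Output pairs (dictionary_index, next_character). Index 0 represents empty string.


LZ78 encoding steps:
Dictionary: {0: ''}
Step 1: w='' (idx 0), next='b' -> output (0, 'b'), add 'b' as idx 1
Step 2: w='' (idx 0), next='c' -> output (0, 'c'), add 'c' as idx 2
Step 3: w='c' (idx 2), next='c' -> output (2, 'c'), add 'cc' as idx 3
Step 4: w='cc' (idx 3), next='b' -> output (3, 'b'), add 'ccb' as idx 4
Step 5: w='c' (idx 2), end of input -> output (2, '')


Encoded: [(0, 'b'), (0, 'c'), (2, 'c'), (3, 'b'), (2, '')]


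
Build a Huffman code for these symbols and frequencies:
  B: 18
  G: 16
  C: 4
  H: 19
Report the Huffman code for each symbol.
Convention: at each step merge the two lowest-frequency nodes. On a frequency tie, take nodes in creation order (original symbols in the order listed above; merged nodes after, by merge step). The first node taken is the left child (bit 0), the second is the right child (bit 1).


Huffman tree construction:
Step 1: Merge C(4) + G(16) = 20
Step 2: Merge B(18) + H(19) = 37
Step 3: Merge (C+G)(20) + (B+H)(37) = 57
Read each symbol's code off the tree from the root (left child = 0, right child = 1).

Codes:
  B: 10 (length 2)
  G: 01 (length 2)
  C: 00 (length 2)
  H: 11 (length 2)
Average code length: 114/57 = 2.0000 bits/symbol


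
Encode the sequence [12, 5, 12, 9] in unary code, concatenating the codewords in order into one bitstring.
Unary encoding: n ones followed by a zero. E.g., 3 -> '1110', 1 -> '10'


Encode each number as n ones followed by a terminating 0:
  12 -> 1111111111110 (13 bits)
  5 -> 111110 (6 bits)
  12 -> 1111111111110 (13 bits)
  9 -> 1111111110 (10 bits)
Total length = 13 + 6 + 13 + 10 = 42 bits.

Unary([12, 5, 12, 9]) = 111111111111011111011111111111101111111110 (42 bits)


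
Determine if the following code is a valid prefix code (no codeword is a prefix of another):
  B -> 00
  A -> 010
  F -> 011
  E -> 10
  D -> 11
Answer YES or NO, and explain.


Checking each pair (does one codeword prefix another?):
  B='00' vs A='010': no prefix
  B='00' vs F='011': no prefix
  B='00' vs E='10': no prefix
  B='00' vs D='11': no prefix
  A='010' vs B='00': no prefix
  A='010' vs F='011': no prefix
  A='010' vs E='10': no prefix
  A='010' vs D='11': no prefix
  F='011' vs B='00': no prefix
  F='011' vs A='010': no prefix
  F='011' vs E='10': no prefix
  F='011' vs D='11': no prefix
  E='10' vs B='00': no prefix
  E='10' vs A='010': no prefix
  E='10' vs F='011': no prefix
  E='10' vs D='11': no prefix
  D='11' vs B='00': no prefix
  D='11' vs A='010': no prefix
  D='11' vs F='011': no prefix
  D='11' vs E='10': no prefix
No violation found over all pairs.

YES -- this is a valid prefix code. No codeword is a prefix of any other codeword.


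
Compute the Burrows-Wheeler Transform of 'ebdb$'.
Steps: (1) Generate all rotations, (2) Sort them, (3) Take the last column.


Rotations (sorted):
  0: $ebdb -> last char: b
  1: b$ebd -> last char: d
  2: bdb$e -> last char: e
  3: db$eb -> last char: b
  4: ebdb$ -> last char: $


BWT = bdeb$


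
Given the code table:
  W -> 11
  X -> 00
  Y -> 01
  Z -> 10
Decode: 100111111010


Decoding:
10 -> Z
01 -> Y
11 -> W
11 -> W
10 -> Z
10 -> Z


Result: ZYWWZZ


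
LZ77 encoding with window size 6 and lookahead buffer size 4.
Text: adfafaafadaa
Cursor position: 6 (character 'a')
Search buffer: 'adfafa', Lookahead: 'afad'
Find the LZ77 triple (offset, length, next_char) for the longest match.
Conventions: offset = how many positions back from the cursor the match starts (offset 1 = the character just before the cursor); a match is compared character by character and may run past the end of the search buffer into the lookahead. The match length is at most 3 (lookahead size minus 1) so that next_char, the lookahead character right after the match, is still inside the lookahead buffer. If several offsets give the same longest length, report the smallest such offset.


Try each offset into the search buffer:
  offset=1 (pos 5, char 'a'): match length 1
  offset=2 (pos 4, char 'f'): match length 0
  offset=3 (pos 3, char 'a'): match length 3
  offset=4 (pos 2, char 'f'): match length 0
  offset=5 (pos 1, char 'd'): match length 0
  offset=6 (pos 0, char 'a'): match length 1
Longest match has length 3 at offset 3.
next_char = character at position 6 + 3 = 9 -> 'd'

Best match: offset=3, length=3 (matching 'afa' starting at position 3)
LZ77 triple: (3, 3, 'd')


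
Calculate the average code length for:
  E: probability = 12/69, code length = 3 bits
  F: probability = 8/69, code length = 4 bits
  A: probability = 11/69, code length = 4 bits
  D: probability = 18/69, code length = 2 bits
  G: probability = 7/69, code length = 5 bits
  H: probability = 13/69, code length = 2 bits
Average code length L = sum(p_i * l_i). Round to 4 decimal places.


Weighted contributions p_i * l_i:
  E: (12/69) * 3 = 36/69
  F: (8/69) * 4 = 32/69
  A: (11/69) * 4 = 44/69
  D: (18/69) * 2 = 36/69
  G: (7/69) * 5 = 35/69
  H: (13/69) * 2 = 26/69
Sum = (36 + 32 + 44 + 36 + 35 + 26)/69 = 209/69

L = 209/69 = 3.0290 bits/symbol


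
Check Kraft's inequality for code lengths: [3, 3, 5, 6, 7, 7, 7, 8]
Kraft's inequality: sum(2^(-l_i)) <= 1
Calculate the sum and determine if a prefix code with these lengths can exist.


Sum = 2^(-3) + 2^(-3) + 2^(-5) + 2^(-6) + 2^(-7) + 2^(-7) + 2^(-7) + 2^(-8)
    = 0.125 + 0.125 + 0.03125 + 0.015625 + 0.0078125 + 0.0078125 + 0.0078125 + 0.00390625
    = 83/256 = 0.32421875
Since 0.32421875 <= 1, Kraft's inequality IS satisfied.
A prefix code with these lengths CAN exist.

Kraft sum = 0.32421875. Satisfied.


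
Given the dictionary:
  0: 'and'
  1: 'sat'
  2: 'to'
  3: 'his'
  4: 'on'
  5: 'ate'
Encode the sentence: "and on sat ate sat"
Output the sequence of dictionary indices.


Look up each word in the dictionary:
  'and' -> 0
  'on' -> 4
  'sat' -> 1
  'ate' -> 5
  'sat' -> 1

Encoded: [0, 4, 1, 5, 1]


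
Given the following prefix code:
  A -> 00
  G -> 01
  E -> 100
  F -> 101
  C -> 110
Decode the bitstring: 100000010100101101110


Decoding step by step:
Bits 100 -> E
Bits 00 -> A
Bits 00 -> A
Bits 101 -> F
Bits 00 -> A
Bits 101 -> F
Bits 101 -> F
Bits 110 -> C


Decoded message: EAAFAFFC


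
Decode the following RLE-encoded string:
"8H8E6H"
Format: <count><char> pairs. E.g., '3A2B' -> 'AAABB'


Expanding each <count><char> pair:
  8H -> 'HHHHHHHH'
  8E -> 'EEEEEEEE'
  6H -> 'HHHHHH'

Decoded = HHHHHHHHEEEEEEEEHHHHHH


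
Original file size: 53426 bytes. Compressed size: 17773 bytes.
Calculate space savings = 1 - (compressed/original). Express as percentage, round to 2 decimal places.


ratio = compressed/original = 17773/53426 = 0.332666
savings = 1 - ratio = 1 - 0.332666 = 0.667334
as a percentage: 0.667334 * 100 = 66.73%

Space savings = 1 - 17773/53426 = 66.73%


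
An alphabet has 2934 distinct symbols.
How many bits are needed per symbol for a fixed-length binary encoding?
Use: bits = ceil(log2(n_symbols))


log2(2934) = 11.5187
Bracket: 2^11 = 2048 < 2934 <= 2^12 = 4096
So ceil(log2(2934)) = 12

bits = ceil(log2(2934)) = ceil(11.5187) = 12 bits


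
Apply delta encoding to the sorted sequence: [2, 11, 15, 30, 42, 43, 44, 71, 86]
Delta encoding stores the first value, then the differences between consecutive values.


First value: 2
Deltas:
  11 - 2 = 9
  15 - 11 = 4
  30 - 15 = 15
  42 - 30 = 12
  43 - 42 = 1
  44 - 43 = 1
  71 - 44 = 27
  86 - 71 = 15


Delta encoded: [2, 9, 4, 15, 12, 1, 1, 27, 15]


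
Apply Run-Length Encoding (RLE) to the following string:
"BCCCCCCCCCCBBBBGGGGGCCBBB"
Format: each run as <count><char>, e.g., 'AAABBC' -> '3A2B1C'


Scanning runs left to right:
  i=0: run of 'B' x 1 -> '1B'
  i=1: run of 'C' x 10 -> '10C'
  i=11: run of 'B' x 4 -> '4B'
  i=15: run of 'G' x 5 -> '5G'
  i=20: run of 'C' x 2 -> '2C'
  i=22: run of 'B' x 3 -> '3B'

RLE = 1B10C4B5G2C3B


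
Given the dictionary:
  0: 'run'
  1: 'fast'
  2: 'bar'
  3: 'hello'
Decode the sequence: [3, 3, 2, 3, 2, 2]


Look up each index in the dictionary:
  3 -> 'hello'
  3 -> 'hello'
  2 -> 'bar'
  3 -> 'hello'
  2 -> 'bar'
  2 -> 'bar'

Decoded: "hello hello bar hello bar bar"


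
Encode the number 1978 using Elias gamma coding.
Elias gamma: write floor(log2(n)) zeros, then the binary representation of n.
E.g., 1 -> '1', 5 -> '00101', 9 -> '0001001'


num_bits = floor(log2(1978)) + 1 = 11
leading_zeros = num_bits - 1 = 10
binary(1978) = 11110111010

Elias gamma(1978) = '0000000000' + '11110111010' = 000000000011110111010 (21 bits)


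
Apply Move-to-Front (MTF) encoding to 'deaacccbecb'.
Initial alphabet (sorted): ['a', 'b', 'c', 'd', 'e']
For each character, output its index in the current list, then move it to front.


MTF encoding:
'd': index 3 in ['a', 'b', 'c', 'd', 'e'] -> ['d', 'a', 'b', 'c', 'e']
'e': index 4 in ['d', 'a', 'b', 'c', 'e'] -> ['e', 'd', 'a', 'b', 'c']
'a': index 2 in ['e', 'd', 'a', 'b', 'c'] -> ['a', 'e', 'd', 'b', 'c']
'a': index 0 in ['a', 'e', 'd', 'b', 'c'] -> ['a', 'e', 'd', 'b', 'c']
'c': index 4 in ['a', 'e', 'd', 'b', 'c'] -> ['c', 'a', 'e', 'd', 'b']
'c': index 0 in ['c', 'a', 'e', 'd', 'b'] -> ['c', 'a', 'e', 'd', 'b']
'c': index 0 in ['c', 'a', 'e', 'd', 'b'] -> ['c', 'a', 'e', 'd', 'b']
'b': index 4 in ['c', 'a', 'e', 'd', 'b'] -> ['b', 'c', 'a', 'e', 'd']
'e': index 3 in ['b', 'c', 'a', 'e', 'd'] -> ['e', 'b', 'c', 'a', 'd']
'c': index 2 in ['e', 'b', 'c', 'a', 'd'] -> ['c', 'e', 'b', 'a', 'd']
'b': index 2 in ['c', 'e', 'b', 'a', 'd'] -> ['b', 'c', 'e', 'a', 'd']


Output: [3, 4, 2, 0, 4, 0, 0, 4, 3, 2, 2]


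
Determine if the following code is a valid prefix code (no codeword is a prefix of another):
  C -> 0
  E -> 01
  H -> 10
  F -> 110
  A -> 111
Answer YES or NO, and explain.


Checking each pair (does one codeword prefix another?):
  C='0' vs E='01': prefix -- VIOLATION

NO -- this is NOT a valid prefix code. C (0) is a prefix of E (01).


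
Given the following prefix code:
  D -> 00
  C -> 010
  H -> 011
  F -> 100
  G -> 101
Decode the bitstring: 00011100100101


Decoding step by step:
Bits 00 -> D
Bits 011 -> H
Bits 100 -> F
Bits 100 -> F
Bits 101 -> G


Decoded message: DHFFG


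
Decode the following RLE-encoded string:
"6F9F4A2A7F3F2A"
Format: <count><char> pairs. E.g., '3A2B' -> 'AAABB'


Expanding each <count><char> pair:
  6F -> 'FFFFFF'
  9F -> 'FFFFFFFFF'
  4A -> 'AAAA'
  2A -> 'AA'
  7F -> 'FFFFFFF'
  3F -> 'FFF'
  2A -> 'AA'

Decoded = FFFFFFFFFFFFFFFAAAAAAFFFFFFFFFFAA


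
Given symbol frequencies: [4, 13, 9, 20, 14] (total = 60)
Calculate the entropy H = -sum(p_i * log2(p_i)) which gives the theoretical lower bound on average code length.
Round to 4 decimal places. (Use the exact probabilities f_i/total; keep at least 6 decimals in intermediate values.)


Per-symbol terms -p_i * log2(p_i) with p_i = f_i/60:
  p = 4/60 = 0.066667: log2(p) = -3.906891, -p*log2(p) = 0.260459
  p = 13/60 = 0.216667: log2(p) = -2.206451, -p*log2(p) = 0.478064
  p = 9/60 = 0.150000: log2(p) = -2.736966, -p*log2(p) = 0.410545
  p = 20/60 = 0.333333: log2(p) = -1.584963, -p*log2(p) = 0.528321
  p = 14/60 = 0.233333: log2(p) = -2.099536, -p*log2(p) = 0.489892
H = 0.260459 + 0.478064 + 0.410545 + 0.528321 + 0.489892 = 2.167281

H = 2.1673 bits/symbol


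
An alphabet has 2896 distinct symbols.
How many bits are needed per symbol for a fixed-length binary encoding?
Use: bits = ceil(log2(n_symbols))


log2(2896) = 11.4998
Bracket: 2^11 = 2048 < 2896 <= 2^12 = 4096
So ceil(log2(2896)) = 12

bits = ceil(log2(2896)) = ceil(11.4998) = 12 bits


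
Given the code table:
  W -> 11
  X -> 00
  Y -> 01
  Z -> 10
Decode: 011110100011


Decoding:
01 -> Y
11 -> W
10 -> Z
10 -> Z
00 -> X
11 -> W


Result: YWZZXW


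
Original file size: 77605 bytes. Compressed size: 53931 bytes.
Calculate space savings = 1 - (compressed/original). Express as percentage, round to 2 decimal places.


ratio = compressed/original = 53931/77605 = 0.694942
savings = 1 - ratio = 1 - 0.694942 = 0.305058
as a percentage: 0.305058 * 100 = 30.51%

Space savings = 1 - 53931/77605 = 30.51%


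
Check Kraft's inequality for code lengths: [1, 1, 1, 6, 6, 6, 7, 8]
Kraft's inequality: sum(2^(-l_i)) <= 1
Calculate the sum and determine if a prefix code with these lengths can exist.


Sum = 2^(-1) + 2^(-1) + 2^(-1) + 2^(-6) + 2^(-6) + 2^(-6) + 2^(-7) + 2^(-8)
    = 0.5 + 0.5 + 0.5 + 0.015625 + 0.015625 + 0.015625 + 0.0078125 + 0.00390625
    = 399/256 = 1.55859375
Since 1.55859375 > 1, Kraft's inequality is NOT satisfied.
A prefix code with these lengths CANNOT exist.

Kraft sum = 1.55859375. Not satisfied.


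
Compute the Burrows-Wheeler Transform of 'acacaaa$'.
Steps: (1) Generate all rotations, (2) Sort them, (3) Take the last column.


Rotations (sorted):
  0: $acacaaa -> last char: a
  1: a$acacaa -> last char: a
  2: aa$acaca -> last char: a
  3: aaa$acac -> last char: c
  4: acaaa$ac -> last char: c
  5: acacaaa$ -> last char: $
  6: caaa$aca -> last char: a
  7: cacaaa$a -> last char: a


BWT = aaacc$aa


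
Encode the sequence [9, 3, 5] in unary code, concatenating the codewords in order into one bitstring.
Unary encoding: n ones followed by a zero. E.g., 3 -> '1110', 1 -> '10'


Encode each number as n ones followed by a terminating 0:
  9 -> 1111111110 (10 bits)
  3 -> 1110 (4 bits)
  5 -> 111110 (6 bits)
Total length = 10 + 4 + 6 = 20 bits.

Unary([9, 3, 5]) = 11111111101110111110 (20 bits)


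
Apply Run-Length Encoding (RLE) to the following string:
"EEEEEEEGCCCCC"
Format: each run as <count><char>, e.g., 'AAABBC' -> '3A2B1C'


Scanning runs left to right:
  i=0: run of 'E' x 7 -> '7E'
  i=7: run of 'G' x 1 -> '1G'
  i=8: run of 'C' x 5 -> '5C'

RLE = 7E1G5C


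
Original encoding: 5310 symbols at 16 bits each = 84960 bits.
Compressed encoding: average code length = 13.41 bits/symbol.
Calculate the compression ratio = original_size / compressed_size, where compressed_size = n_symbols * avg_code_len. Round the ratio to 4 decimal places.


original_size = n_symbols * orig_bits = 5310 * 16 = 84960 bits
compressed_size = n_symbols * avg_code_len = 5310 * 13.41 = 71207.1 bits
ratio = original_size / compressed_size = 84960 / 71207.1 = 1.1931

Compression ratio = 1.1931


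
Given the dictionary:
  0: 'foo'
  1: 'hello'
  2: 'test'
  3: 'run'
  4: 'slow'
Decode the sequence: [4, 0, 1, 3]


Look up each index in the dictionary:
  4 -> 'slow'
  0 -> 'foo'
  1 -> 'hello'
  3 -> 'run'

Decoded: "slow foo hello run"


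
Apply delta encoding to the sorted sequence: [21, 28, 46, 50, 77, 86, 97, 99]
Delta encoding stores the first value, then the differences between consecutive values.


First value: 21
Deltas:
  28 - 21 = 7
  46 - 28 = 18
  50 - 46 = 4
  77 - 50 = 27
  86 - 77 = 9
  97 - 86 = 11
  99 - 97 = 2


Delta encoded: [21, 7, 18, 4, 27, 9, 11, 2]


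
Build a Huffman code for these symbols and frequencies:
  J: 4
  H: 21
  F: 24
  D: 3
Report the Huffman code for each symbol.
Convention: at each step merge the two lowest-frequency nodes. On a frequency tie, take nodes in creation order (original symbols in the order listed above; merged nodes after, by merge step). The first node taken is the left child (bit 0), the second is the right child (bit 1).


Huffman tree construction:
Step 1: Merge D(3) + J(4) = 7
Step 2: Merge (D+J)(7) + H(21) = 28
Step 3: Merge F(24) + ((D+J)+H)(28) = 52
Read each symbol's code off the tree from the root (left child = 0, right child = 1).

Codes:
  J: 101 (length 3)
  H: 11 (length 2)
  F: 0 (length 1)
  D: 100 (length 3)
Average code length: 87/52 = 1.6731 bits/symbol


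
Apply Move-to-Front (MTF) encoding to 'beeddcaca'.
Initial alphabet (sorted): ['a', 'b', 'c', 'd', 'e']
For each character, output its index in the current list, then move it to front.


MTF encoding:
'b': index 1 in ['a', 'b', 'c', 'd', 'e'] -> ['b', 'a', 'c', 'd', 'e']
'e': index 4 in ['b', 'a', 'c', 'd', 'e'] -> ['e', 'b', 'a', 'c', 'd']
'e': index 0 in ['e', 'b', 'a', 'c', 'd'] -> ['e', 'b', 'a', 'c', 'd']
'd': index 4 in ['e', 'b', 'a', 'c', 'd'] -> ['d', 'e', 'b', 'a', 'c']
'd': index 0 in ['d', 'e', 'b', 'a', 'c'] -> ['d', 'e', 'b', 'a', 'c']
'c': index 4 in ['d', 'e', 'b', 'a', 'c'] -> ['c', 'd', 'e', 'b', 'a']
'a': index 4 in ['c', 'd', 'e', 'b', 'a'] -> ['a', 'c', 'd', 'e', 'b']
'c': index 1 in ['a', 'c', 'd', 'e', 'b'] -> ['c', 'a', 'd', 'e', 'b']
'a': index 1 in ['c', 'a', 'd', 'e', 'b'] -> ['a', 'c', 'd', 'e', 'b']


Output: [1, 4, 0, 4, 0, 4, 4, 1, 1]


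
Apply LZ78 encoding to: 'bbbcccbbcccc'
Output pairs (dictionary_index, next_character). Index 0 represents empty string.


LZ78 encoding steps:
Dictionary: {0: ''}
Step 1: w='' (idx 0), next='b' -> output (0, 'b'), add 'b' as idx 1
Step 2: w='b' (idx 1), next='b' -> output (1, 'b'), add 'bb' as idx 2
Step 3: w='' (idx 0), next='c' -> output (0, 'c'), add 'c' as idx 3
Step 4: w='c' (idx 3), next='c' -> output (3, 'c'), add 'cc' as idx 4
Step 5: w='bb' (idx 2), next='c' -> output (2, 'c'), add 'bbc' as idx 5
Step 6: w='cc' (idx 4), next='c' -> output (4, 'c'), add 'ccc' as idx 6


Encoded: [(0, 'b'), (1, 'b'), (0, 'c'), (3, 'c'), (2, 'c'), (4, 'c')]


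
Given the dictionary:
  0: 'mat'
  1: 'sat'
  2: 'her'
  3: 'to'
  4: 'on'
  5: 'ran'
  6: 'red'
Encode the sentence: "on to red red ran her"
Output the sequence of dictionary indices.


Look up each word in the dictionary:
  'on' -> 4
  'to' -> 3
  'red' -> 6
  'red' -> 6
  'ran' -> 5
  'her' -> 2

Encoded: [4, 3, 6, 6, 5, 2]


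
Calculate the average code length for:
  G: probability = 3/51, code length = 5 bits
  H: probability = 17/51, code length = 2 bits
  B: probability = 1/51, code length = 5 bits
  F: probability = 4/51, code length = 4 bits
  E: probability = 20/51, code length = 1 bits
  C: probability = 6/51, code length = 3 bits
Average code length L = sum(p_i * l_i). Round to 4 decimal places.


Weighted contributions p_i * l_i:
  G: (3/51) * 5 = 15/51
  H: (17/51) * 2 = 34/51
  B: (1/51) * 5 = 5/51
  F: (4/51) * 4 = 16/51
  E: (20/51) * 1 = 20/51
  C: (6/51) * 3 = 18/51
Sum = (15 + 34 + 5 + 16 + 20 + 18)/51 = 108/51

L = 108/51 = 2.1176 bits/symbol


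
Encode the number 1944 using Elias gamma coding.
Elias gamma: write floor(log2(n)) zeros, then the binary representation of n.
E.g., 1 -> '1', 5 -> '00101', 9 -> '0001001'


num_bits = floor(log2(1944)) + 1 = 11
leading_zeros = num_bits - 1 = 10
binary(1944) = 11110011000

Elias gamma(1944) = '0000000000' + '11110011000' = 000000000011110011000 (21 bits)


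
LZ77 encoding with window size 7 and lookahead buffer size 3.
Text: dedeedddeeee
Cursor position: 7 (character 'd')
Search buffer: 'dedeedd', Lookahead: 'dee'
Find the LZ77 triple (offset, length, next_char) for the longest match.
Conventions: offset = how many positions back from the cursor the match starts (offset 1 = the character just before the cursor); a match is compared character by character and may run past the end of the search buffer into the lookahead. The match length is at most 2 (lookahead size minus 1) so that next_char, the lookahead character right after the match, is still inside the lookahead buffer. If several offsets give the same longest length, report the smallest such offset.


Try each offset into the search buffer:
  offset=1 (pos 6, char 'd'): match length 1
  offset=2 (pos 5, char 'd'): match length 1
  offset=3 (pos 4, char 'e'): match length 0
  offset=4 (pos 3, char 'e'): match length 0
  offset=5 (pos 2, char 'd'): match length 2
  offset=6 (pos 1, char 'e'): match length 0
  offset=7 (pos 0, char 'd'): match length 2
Longest match has length 2, found at offsets 5, 7; take the smallest, offset 5.
next_char = character at position 7 + 2 = 9 -> 'e'

Best match: offset=5, length=2 (matching 'de' starting at position 2)
LZ77 triple: (5, 2, 'e')


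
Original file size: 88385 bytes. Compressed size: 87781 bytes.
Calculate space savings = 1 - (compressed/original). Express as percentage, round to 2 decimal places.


ratio = compressed/original = 87781/88385 = 0.993166
savings = 1 - ratio = 1 - 0.993166 = 0.006834
as a percentage: 0.006834 * 100 = 0.68%

Space savings = 1 - 87781/88385 = 0.68%


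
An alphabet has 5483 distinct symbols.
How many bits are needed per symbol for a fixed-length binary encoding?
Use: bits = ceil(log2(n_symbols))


log2(5483) = 12.4207
Bracket: 2^12 = 4096 < 5483 <= 2^13 = 8192
So ceil(log2(5483)) = 13

bits = ceil(log2(5483)) = ceil(12.4207) = 13 bits


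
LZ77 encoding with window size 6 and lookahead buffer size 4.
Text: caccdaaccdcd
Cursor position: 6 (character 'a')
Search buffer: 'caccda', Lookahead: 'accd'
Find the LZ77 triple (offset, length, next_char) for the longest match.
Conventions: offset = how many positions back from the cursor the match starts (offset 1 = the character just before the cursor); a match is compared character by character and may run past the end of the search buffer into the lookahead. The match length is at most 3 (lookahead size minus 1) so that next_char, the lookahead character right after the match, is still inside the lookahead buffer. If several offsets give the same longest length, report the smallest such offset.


Try each offset into the search buffer:
  offset=1 (pos 5, char 'a'): match length 1
  offset=2 (pos 4, char 'd'): match length 0
  offset=3 (pos 3, char 'c'): match length 0
  offset=4 (pos 2, char 'c'): match length 0
  offset=5 (pos 1, char 'a'): match length 3
  offset=6 (pos 0, char 'c'): match length 0
Longest match has length 3 at offset 5.
next_char = character at position 6 + 3 = 9 -> 'd'

Best match: offset=5, length=3 (matching 'acc' starting at position 1)
LZ77 triple: (5, 3, 'd')


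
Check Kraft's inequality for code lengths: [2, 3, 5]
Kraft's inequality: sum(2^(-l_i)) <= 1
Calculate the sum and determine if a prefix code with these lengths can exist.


Sum = 2^(-2) + 2^(-3) + 2^(-5)
    = 0.25 + 0.125 + 0.03125
    = 13/32 = 0.40625
Since 0.40625 <= 1, Kraft's inequality IS satisfied.
A prefix code with these lengths CAN exist.

Kraft sum = 0.40625. Satisfied.


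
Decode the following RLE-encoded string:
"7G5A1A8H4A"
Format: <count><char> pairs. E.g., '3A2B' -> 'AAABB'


Expanding each <count><char> pair:
  7G -> 'GGGGGGG'
  5A -> 'AAAAA'
  1A -> 'A'
  8H -> 'HHHHHHHH'
  4A -> 'AAAA'

Decoded = GGGGGGGAAAAAAHHHHHHHHAAAA


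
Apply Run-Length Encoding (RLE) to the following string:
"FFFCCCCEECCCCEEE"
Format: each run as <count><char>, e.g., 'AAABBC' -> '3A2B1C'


Scanning runs left to right:
  i=0: run of 'F' x 3 -> '3F'
  i=3: run of 'C' x 4 -> '4C'
  i=7: run of 'E' x 2 -> '2E'
  i=9: run of 'C' x 4 -> '4C'
  i=13: run of 'E' x 3 -> '3E'

RLE = 3F4C2E4C3E


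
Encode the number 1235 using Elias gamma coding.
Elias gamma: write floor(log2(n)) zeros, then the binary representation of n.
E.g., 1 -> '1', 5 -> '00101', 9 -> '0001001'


num_bits = floor(log2(1235)) + 1 = 11
leading_zeros = num_bits - 1 = 10
binary(1235) = 10011010011

Elias gamma(1235) = '0000000000' + '10011010011' = 000000000010011010011 (21 bits)


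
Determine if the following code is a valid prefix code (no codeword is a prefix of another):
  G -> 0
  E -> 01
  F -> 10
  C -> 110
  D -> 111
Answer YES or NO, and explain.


Checking each pair (does one codeword prefix another?):
  G='0' vs E='01': prefix -- VIOLATION

NO -- this is NOT a valid prefix code. G (0) is a prefix of E (01).


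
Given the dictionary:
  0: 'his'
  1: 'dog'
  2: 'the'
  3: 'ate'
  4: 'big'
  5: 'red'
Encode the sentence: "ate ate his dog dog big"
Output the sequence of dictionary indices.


Look up each word in the dictionary:
  'ate' -> 3
  'ate' -> 3
  'his' -> 0
  'dog' -> 1
  'dog' -> 1
  'big' -> 4

Encoded: [3, 3, 0, 1, 1, 4]


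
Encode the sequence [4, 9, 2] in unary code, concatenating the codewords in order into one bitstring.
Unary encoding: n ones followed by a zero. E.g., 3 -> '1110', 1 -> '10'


Encode each number as n ones followed by a terminating 0:
  4 -> 11110 (5 bits)
  9 -> 1111111110 (10 bits)
  2 -> 110 (3 bits)
Total length = 5 + 10 + 3 = 18 bits.

Unary([4, 9, 2]) = 111101111111110110 (18 bits)


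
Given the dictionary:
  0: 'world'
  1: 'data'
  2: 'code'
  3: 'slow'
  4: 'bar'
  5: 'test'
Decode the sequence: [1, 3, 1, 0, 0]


Look up each index in the dictionary:
  1 -> 'data'
  3 -> 'slow'
  1 -> 'data'
  0 -> 'world'
  0 -> 'world'

Decoded: "data slow data world world"


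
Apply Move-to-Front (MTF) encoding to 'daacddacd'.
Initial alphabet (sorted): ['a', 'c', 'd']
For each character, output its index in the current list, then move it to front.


MTF encoding:
'd': index 2 in ['a', 'c', 'd'] -> ['d', 'a', 'c']
'a': index 1 in ['d', 'a', 'c'] -> ['a', 'd', 'c']
'a': index 0 in ['a', 'd', 'c'] -> ['a', 'd', 'c']
'c': index 2 in ['a', 'd', 'c'] -> ['c', 'a', 'd']
'd': index 2 in ['c', 'a', 'd'] -> ['d', 'c', 'a']
'd': index 0 in ['d', 'c', 'a'] -> ['d', 'c', 'a']
'a': index 2 in ['d', 'c', 'a'] -> ['a', 'd', 'c']
'c': index 2 in ['a', 'd', 'c'] -> ['c', 'a', 'd']
'd': index 2 in ['c', 'a', 'd'] -> ['d', 'c', 'a']


Output: [2, 1, 0, 2, 2, 0, 2, 2, 2]


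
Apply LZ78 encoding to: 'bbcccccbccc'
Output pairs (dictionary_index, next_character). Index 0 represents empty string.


LZ78 encoding steps:
Dictionary: {0: ''}
Step 1: w='' (idx 0), next='b' -> output (0, 'b'), add 'b' as idx 1
Step 2: w='b' (idx 1), next='c' -> output (1, 'c'), add 'bc' as idx 2
Step 3: w='' (idx 0), next='c' -> output (0, 'c'), add 'c' as idx 3
Step 4: w='c' (idx 3), next='c' -> output (3, 'c'), add 'cc' as idx 4
Step 5: w='c' (idx 3), next='b' -> output (3, 'b'), add 'cb' as idx 5
Step 6: w='cc' (idx 4), next='c' -> output (4, 'c'), add 'ccc' as idx 6


Encoded: [(0, 'b'), (1, 'c'), (0, 'c'), (3, 'c'), (3, 'b'), (4, 'c')]


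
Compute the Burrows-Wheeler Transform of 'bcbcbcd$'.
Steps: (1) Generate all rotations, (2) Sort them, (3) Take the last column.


Rotations (sorted):
  0: $bcbcbcd -> last char: d
  1: bcbcbcd$ -> last char: $
  2: bcbcd$bc -> last char: c
  3: bcd$bcbc -> last char: c
  4: cbcbcd$b -> last char: b
  5: cbcd$bcb -> last char: b
  6: cd$bcbcb -> last char: b
  7: d$bcbcbc -> last char: c


BWT = d$ccbbbc


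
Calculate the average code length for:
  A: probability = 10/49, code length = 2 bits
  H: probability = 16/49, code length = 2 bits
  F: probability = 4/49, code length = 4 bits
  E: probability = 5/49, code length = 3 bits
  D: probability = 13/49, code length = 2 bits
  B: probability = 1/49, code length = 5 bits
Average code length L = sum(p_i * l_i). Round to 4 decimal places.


Weighted contributions p_i * l_i:
  A: (10/49) * 2 = 20/49
  H: (16/49) * 2 = 32/49
  F: (4/49) * 4 = 16/49
  E: (5/49) * 3 = 15/49
  D: (13/49) * 2 = 26/49
  B: (1/49) * 5 = 5/49
Sum = (20 + 32 + 16 + 15 + 26 + 5)/49 = 114/49

L = 114/49 = 2.3265 bits/symbol


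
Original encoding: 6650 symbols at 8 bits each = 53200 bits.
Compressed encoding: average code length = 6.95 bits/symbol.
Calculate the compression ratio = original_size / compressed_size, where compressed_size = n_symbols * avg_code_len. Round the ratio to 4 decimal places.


original_size = n_symbols * orig_bits = 6650 * 8 = 53200 bits
compressed_size = n_symbols * avg_code_len = 6650 * 6.95 = 46217.5 bits
ratio = original_size / compressed_size = 53200 / 46217.5 = 1.1511

Compression ratio = 1.1511


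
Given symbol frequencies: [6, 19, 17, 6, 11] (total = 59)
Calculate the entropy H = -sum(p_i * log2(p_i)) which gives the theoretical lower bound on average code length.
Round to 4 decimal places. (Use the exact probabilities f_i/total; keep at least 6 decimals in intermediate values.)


Per-symbol terms -p_i * log2(p_i) with p_i = f_i/59:
  p = 6/59 = 0.101695: log2(p) = -3.297681, -p*log2(p) = 0.335357
  p = 19/59 = 0.322034: log2(p) = -1.634716, -p*log2(p) = 0.526434
  p = 17/59 = 0.288136: log2(p) = -1.795180, -p*log2(p) = 0.517255
  p = 6/59 = 0.101695: log2(p) = -3.297681, -p*log2(p) = 0.335357
  p = 11/59 = 0.186441: log2(p) = -2.423211, -p*log2(p) = 0.451785
H = 0.335357 + 0.526434 + 0.517255 + 0.335357 + 0.451785 = 2.166188

H = 2.1662 bits/symbol


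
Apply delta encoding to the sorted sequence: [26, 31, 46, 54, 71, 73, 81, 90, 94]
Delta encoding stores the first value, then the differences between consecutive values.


First value: 26
Deltas:
  31 - 26 = 5
  46 - 31 = 15
  54 - 46 = 8
  71 - 54 = 17
  73 - 71 = 2
  81 - 73 = 8
  90 - 81 = 9
  94 - 90 = 4


Delta encoded: [26, 5, 15, 8, 17, 2, 8, 9, 4]


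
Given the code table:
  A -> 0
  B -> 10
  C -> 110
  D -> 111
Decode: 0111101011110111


Decoding:
0 -> A
111 -> D
10 -> B
10 -> B
111 -> D
10 -> B
111 -> D


Result: ADBBDBD


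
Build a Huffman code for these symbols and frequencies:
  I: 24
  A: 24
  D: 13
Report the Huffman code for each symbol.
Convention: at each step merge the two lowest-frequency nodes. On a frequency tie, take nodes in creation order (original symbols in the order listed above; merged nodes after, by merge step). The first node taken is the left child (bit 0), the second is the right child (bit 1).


Huffman tree construction:
Step 1: Merge D(13) + I(24) = 37
Step 2: Merge A(24) + (D+I)(37) = 61
Read each symbol's code off the tree from the root (left child = 0, right child = 1).

Codes:
  I: 11 (length 2)
  A: 0 (length 1)
  D: 10 (length 2)
Average code length: 98/61 = 1.6066 bits/symbol


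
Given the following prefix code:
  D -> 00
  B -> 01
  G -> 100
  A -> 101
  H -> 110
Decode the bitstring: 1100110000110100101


Decoding step by step:
Bits 110 -> H
Bits 01 -> B
Bits 100 -> G
Bits 00 -> D
Bits 110 -> H
Bits 100 -> G
Bits 101 -> A


Decoded message: HBGDHGA


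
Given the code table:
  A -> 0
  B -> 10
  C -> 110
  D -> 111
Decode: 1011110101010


Decoding:
10 -> B
111 -> D
10 -> B
10 -> B
10 -> B
10 -> B


Result: BDBBBB


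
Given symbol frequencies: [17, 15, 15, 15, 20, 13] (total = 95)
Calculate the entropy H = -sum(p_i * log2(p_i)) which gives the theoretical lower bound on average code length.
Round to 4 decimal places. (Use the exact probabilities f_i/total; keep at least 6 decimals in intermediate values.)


Per-symbol terms -p_i * log2(p_i) with p_i = f_i/95:
  p = 17/95 = 0.178947: log2(p) = -2.482393, -p*log2(p) = 0.444218
  p = 15/95 = 0.157895: log2(p) = -2.662965, -p*log2(p) = 0.420468
  p = 15/95 = 0.157895: log2(p) = -2.662965, -p*log2(p) = 0.420468
  p = 15/95 = 0.157895: log2(p) = -2.662965, -p*log2(p) = 0.420468
  p = 20/95 = 0.210526: log2(p) = -2.247928, -p*log2(p) = 0.473248
  p = 13/95 = 0.136842: log2(p) = -2.869416, -p*log2(p) = 0.392657
H = 0.444218 + 0.420468 + 0.420468 + 0.420468 + 0.473248 + 0.392657 = 2.571527

H = 2.5715 bits/symbol


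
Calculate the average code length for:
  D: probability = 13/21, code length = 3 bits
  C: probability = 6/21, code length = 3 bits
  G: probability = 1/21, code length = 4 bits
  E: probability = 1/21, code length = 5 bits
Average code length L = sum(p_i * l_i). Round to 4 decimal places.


Weighted contributions p_i * l_i:
  D: (13/21) * 3 = 39/21
  C: (6/21) * 3 = 18/21
  G: (1/21) * 4 = 4/21
  E: (1/21) * 5 = 5/21
Sum = (39 + 18 + 4 + 5)/21 = 66/21

L = 66/21 = 3.1429 bits/symbol


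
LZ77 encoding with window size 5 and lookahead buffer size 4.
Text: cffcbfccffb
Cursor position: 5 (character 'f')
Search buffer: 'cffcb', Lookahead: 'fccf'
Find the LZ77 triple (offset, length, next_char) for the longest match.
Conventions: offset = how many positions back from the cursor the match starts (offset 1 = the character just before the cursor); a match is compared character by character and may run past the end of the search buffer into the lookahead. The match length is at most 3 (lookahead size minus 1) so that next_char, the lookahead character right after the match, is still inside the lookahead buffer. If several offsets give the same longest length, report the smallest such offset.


Try each offset into the search buffer:
  offset=1 (pos 4, char 'b'): match length 0
  offset=2 (pos 3, char 'c'): match length 0
  offset=3 (pos 2, char 'f'): match length 2
  offset=4 (pos 1, char 'f'): match length 1
  offset=5 (pos 0, char 'c'): match length 0
Longest match has length 2 at offset 3.
next_char = character at position 5 + 2 = 7 -> 'c'

Best match: offset=3, length=2 (matching 'fc' starting at position 2)
LZ77 triple: (3, 2, 'c')


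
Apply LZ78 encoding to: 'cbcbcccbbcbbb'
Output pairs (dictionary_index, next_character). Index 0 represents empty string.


LZ78 encoding steps:
Dictionary: {0: ''}
Step 1: w='' (idx 0), next='c' -> output (0, 'c'), add 'c' as idx 1
Step 2: w='' (idx 0), next='b' -> output (0, 'b'), add 'b' as idx 2
Step 3: w='c' (idx 1), next='b' -> output (1, 'b'), add 'cb' as idx 3
Step 4: w='c' (idx 1), next='c' -> output (1, 'c'), add 'cc' as idx 4
Step 5: w='cb' (idx 3), next='b' -> output (3, 'b'), add 'cbb' as idx 5
Step 6: w='cbb' (idx 5), next='b' -> output (5, 'b'), add 'cbbb' as idx 6


Encoded: [(0, 'c'), (0, 'b'), (1, 'b'), (1, 'c'), (3, 'b'), (5, 'b')]


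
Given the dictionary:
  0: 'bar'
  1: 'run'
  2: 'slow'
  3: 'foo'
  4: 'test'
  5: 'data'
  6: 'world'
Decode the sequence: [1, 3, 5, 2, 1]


Look up each index in the dictionary:
  1 -> 'run'
  3 -> 'foo'
  5 -> 'data'
  2 -> 'slow'
  1 -> 'run'

Decoded: "run foo data slow run"


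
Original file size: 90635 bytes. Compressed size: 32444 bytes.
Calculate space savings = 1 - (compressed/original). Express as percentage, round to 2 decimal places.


ratio = compressed/original = 32444/90635 = 0.357963
savings = 1 - ratio = 1 - 0.357963 = 0.642037
as a percentage: 0.642037 * 100 = 64.2%

Space savings = 1 - 32444/90635 = 64.2%


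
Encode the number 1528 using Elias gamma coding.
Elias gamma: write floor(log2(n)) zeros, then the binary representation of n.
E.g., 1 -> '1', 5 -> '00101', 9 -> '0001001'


num_bits = floor(log2(1528)) + 1 = 11
leading_zeros = num_bits - 1 = 10
binary(1528) = 10111111000

Elias gamma(1528) = '0000000000' + '10111111000' = 000000000010111111000 (21 bits)


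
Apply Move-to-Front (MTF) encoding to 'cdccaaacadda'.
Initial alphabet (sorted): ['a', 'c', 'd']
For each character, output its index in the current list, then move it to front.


MTF encoding:
'c': index 1 in ['a', 'c', 'd'] -> ['c', 'a', 'd']
'd': index 2 in ['c', 'a', 'd'] -> ['d', 'c', 'a']
'c': index 1 in ['d', 'c', 'a'] -> ['c', 'd', 'a']
'c': index 0 in ['c', 'd', 'a'] -> ['c', 'd', 'a']
'a': index 2 in ['c', 'd', 'a'] -> ['a', 'c', 'd']
'a': index 0 in ['a', 'c', 'd'] -> ['a', 'c', 'd']
'a': index 0 in ['a', 'c', 'd'] -> ['a', 'c', 'd']
'c': index 1 in ['a', 'c', 'd'] -> ['c', 'a', 'd']
'a': index 1 in ['c', 'a', 'd'] -> ['a', 'c', 'd']
'd': index 2 in ['a', 'c', 'd'] -> ['d', 'a', 'c']
'd': index 0 in ['d', 'a', 'c'] -> ['d', 'a', 'c']
'a': index 1 in ['d', 'a', 'c'] -> ['a', 'd', 'c']


Output: [1, 2, 1, 0, 2, 0, 0, 1, 1, 2, 0, 1]


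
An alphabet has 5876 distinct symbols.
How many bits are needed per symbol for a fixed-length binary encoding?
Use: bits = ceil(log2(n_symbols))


log2(5876) = 12.5206
Bracket: 2^12 = 4096 < 5876 <= 2^13 = 8192
So ceil(log2(5876)) = 13

bits = ceil(log2(5876)) = ceil(12.5206) = 13 bits


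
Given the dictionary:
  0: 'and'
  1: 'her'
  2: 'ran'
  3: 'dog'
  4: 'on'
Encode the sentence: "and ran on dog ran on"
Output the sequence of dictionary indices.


Look up each word in the dictionary:
  'and' -> 0
  'ran' -> 2
  'on' -> 4
  'dog' -> 3
  'ran' -> 2
  'on' -> 4

Encoded: [0, 2, 4, 3, 2, 4]


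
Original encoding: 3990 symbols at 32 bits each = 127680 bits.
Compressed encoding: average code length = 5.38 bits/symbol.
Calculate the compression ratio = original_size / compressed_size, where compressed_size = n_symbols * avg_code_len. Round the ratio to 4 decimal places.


original_size = n_symbols * orig_bits = 3990 * 32 = 127680 bits
compressed_size = n_symbols * avg_code_len = 3990 * 5.38 = 21466.2 bits
ratio = original_size / compressed_size = 127680 / 21466.2 = 5.948

Compression ratio = 5.948


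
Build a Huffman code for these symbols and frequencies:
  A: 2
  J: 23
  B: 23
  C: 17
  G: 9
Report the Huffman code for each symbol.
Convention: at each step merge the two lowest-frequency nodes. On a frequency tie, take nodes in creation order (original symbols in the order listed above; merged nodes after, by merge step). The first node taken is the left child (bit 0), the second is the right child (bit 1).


Huffman tree construction:
Step 1: Merge A(2) + G(9) = 11
Step 2: Merge (A+G)(11) + C(17) = 28
Step 3: Merge J(23) + B(23) = 46
Step 4: Merge ((A+G)+C)(28) + (J+B)(46) = 74
Read each symbol's code off the tree from the root (left child = 0, right child = 1).

Codes:
  A: 000 (length 3)
  J: 10 (length 2)
  B: 11 (length 2)
  C: 01 (length 2)
  G: 001 (length 3)
Average code length: 159/74 = 2.1486 bits/symbol


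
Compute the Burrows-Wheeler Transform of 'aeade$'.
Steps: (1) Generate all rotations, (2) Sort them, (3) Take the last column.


Rotations (sorted):
  0: $aeade -> last char: e
  1: ade$ae -> last char: e
  2: aeade$ -> last char: $
  3: de$aea -> last char: a
  4: e$aead -> last char: d
  5: eade$a -> last char: a


BWT = ee$ada
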